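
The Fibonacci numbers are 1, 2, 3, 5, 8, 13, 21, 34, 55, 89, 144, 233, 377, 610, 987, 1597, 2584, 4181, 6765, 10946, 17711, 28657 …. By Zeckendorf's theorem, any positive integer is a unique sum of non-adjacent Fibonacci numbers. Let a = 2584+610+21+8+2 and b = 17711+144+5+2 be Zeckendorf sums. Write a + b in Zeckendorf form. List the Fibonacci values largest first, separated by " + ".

The two numbers are 3225 and 17862, so their sum is 21087.
Greedily peel off the largest Fibonacci term at each step:
21087: greatest Fibonacci not exceeding it is 17711, leaving 3376
3376: greatest Fibonacci not exceeding it is 2584, leaving 792
792: greatest Fibonacci not exceeding it is 610, leaving 182
182: greatest Fibonacci not exceeding it is 144, leaving 38
38: greatest Fibonacci not exceeding it is 34, leaving 4
4: greatest Fibonacci not exceeding it is 3, leaving 1
1: greatest Fibonacci not exceeding it is 1, leaving 0

17711 + 2584 + 610 + 144 + 34 + 3 + 1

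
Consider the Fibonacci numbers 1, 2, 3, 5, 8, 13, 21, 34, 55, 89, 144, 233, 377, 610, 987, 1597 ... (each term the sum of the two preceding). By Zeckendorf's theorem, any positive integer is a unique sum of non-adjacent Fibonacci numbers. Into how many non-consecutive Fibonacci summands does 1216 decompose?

6

987 ≤ 1216 < 1597, so take 987; remainder 229
144 ≤ 229 < 233, so take 144; remainder 85
55 ≤ 85 < 89, so take 55; remainder 30
21 ≤ 30 < 34, so take 21; remainder 9
8 ≤ 9 < 13, so take 8; remainder 1
1 ≤ 1 < 2, so take 1; remainder 0
1216 = 987 + 144 + 55 + 21 + 8 + 1, which has 6 terms.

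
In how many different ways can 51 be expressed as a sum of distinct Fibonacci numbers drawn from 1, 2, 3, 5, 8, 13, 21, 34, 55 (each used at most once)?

51 = 34+13+3+1 = 34+8+5+3+1 = 21+13+8+5+3+1 — 3 representations.

3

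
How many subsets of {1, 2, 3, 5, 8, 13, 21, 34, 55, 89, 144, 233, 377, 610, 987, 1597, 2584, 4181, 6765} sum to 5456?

40

Each representation comes from the Zeckendorf form by replacing some F_k with F_{k−1} + F_{k−2} where possible.
5456 = 4181+987+233+55 = 4181+987+233+34+21 = 4181+987+144+89+55 = 4181+610+377+233+55 = 4181+987+233+34+13+8 = … (35 more), for 40 in all.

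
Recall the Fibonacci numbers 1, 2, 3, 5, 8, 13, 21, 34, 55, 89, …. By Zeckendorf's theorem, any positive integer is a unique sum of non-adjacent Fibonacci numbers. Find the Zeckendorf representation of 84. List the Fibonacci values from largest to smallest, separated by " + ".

55 + 21 + 8

55 ≤ 84 < 89, so take 55; remainder 29
21 ≤ 29 < 34, so take 21; remainder 8
8 ≤ 8 < 13, so take 8; remainder 0
So 84 = 55 + 21 + 8, with no two terms consecutive in the sequence.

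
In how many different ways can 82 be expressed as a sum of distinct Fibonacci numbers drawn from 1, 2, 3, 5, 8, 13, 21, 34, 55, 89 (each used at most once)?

Each representation comes from the Zeckendorf form by replacing some F_k with F_{k−1} + F_{k−2} where possible.
82 = 55+21+5+1 = 55+21+3+2+1 = 55+13+8+5+1 = 55+13+8+3+2+1 = … (2 more), for 6 in all.

6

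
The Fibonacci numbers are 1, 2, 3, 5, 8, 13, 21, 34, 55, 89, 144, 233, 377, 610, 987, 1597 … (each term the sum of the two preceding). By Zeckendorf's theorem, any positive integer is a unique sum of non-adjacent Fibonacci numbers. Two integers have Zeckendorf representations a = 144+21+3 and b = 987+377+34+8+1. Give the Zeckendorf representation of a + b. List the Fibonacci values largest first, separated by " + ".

The two numbers are 168 and 1407, so their sum is 1575.
Greedy algorithm:
take 987 (≤ 1575); 1575 − 987 = 588
take 377 (≤ 588); 588 − 377 = 211
take 144 (≤ 211); 211 − 144 = 67
take 55 (≤ 67); 67 − 55 = 12
take 8 (≤ 12); 12 − 8 = 4
take 3 (≤ 4); 4 − 3 = 1
take 1 (≤ 1); 1 − 1 = 0

987 + 377 + 144 + 55 + 8 + 3 + 1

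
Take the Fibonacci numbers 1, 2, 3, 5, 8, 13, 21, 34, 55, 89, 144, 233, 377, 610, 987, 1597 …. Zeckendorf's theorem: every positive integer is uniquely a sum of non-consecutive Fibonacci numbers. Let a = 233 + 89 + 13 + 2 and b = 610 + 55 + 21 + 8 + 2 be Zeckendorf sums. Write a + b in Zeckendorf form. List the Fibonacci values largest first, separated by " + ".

The two numbers are 337 and 696, so their sum is 1033.
Greedy algorithm:
largest Fibonacci ≤ 1033 is 987; 1033 − 987 = 46
largest Fibonacci ≤ 46 is 34; 46 − 34 = 12
largest Fibonacci ≤ 12 is 8; 12 − 8 = 4
largest Fibonacci ≤ 4 is 3; 4 − 3 = 1
largest Fibonacci ≤ 1 is 1; 1 − 1 = 0

987 + 34 + 8 + 3 + 1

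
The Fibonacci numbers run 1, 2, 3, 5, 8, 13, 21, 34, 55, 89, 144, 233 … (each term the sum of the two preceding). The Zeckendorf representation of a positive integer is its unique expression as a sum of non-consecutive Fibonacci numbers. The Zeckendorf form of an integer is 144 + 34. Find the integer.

178

144 + 34 = 178.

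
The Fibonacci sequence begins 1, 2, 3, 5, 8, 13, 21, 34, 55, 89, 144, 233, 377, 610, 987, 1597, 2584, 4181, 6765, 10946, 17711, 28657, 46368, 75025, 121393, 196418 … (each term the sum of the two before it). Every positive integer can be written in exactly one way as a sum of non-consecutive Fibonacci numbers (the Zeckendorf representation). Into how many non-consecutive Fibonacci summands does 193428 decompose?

8

Greedy algorithm:
take 121393 (≤ 193428); 193428 − 121393 = 72035
take 46368 (≤ 72035); 72035 − 46368 = 25667
take 17711 (≤ 25667); 25667 − 17711 = 7956
take 6765 (≤ 7956); 7956 − 6765 = 1191
take 987 (≤ 1191); 1191 − 987 = 204
take 144 (≤ 204); 204 − 144 = 60
take 55 (≤ 60); 60 − 55 = 5
take 5 (≤ 5); 5 − 5 = 0
193428 = 121393 + 46368 + 17711 + 6765 + 987 + 144 + 55 + 5, which has 8 terms.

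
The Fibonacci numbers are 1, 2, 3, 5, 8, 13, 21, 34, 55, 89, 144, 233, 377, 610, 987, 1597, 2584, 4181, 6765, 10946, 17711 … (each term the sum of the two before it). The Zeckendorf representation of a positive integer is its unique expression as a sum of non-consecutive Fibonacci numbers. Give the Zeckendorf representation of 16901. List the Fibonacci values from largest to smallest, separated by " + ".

10946 + 4181 + 1597 + 144 + 21 + 8 + 3 + 1

Greedy algorithm:
subtract 10946 from 16901: 5955 remains
subtract 4181 from 5955: 1774 remains
subtract 1597 from 1774: 177 remains
subtract 144 from 177: 33 remains
subtract 21 from 33: 12 remains
subtract 8 from 12: 4 remains
subtract 3 from 4: 1 remains
subtract 1 from 1: 0 remains
So 16901 = 10946 + 4181 + 1597 + 144 + 21 + 8 + 3 + 1, with no two terms consecutive in the sequence.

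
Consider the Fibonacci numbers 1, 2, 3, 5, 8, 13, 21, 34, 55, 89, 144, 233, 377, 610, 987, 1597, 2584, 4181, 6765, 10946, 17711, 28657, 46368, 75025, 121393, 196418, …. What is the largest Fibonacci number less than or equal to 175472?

121393

121393 ≤ 175472 < 196418, so the largest Fibonacci number not exceeding 175472 is 121393.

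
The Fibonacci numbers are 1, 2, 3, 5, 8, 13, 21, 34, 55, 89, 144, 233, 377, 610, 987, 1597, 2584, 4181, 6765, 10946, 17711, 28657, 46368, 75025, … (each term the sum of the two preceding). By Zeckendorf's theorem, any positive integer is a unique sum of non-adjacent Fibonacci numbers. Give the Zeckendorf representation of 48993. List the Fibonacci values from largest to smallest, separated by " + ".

Greedily peel off the largest Fibonacci term at each step:
48993: greatest Fibonacci not exceeding it is 46368, leaving 2625
2625: greatest Fibonacci not exceeding it is 2584, leaving 41
41: greatest Fibonacci not exceeding it is 34, leaving 7
7: greatest Fibonacci not exceeding it is 5, leaving 2
2: greatest Fibonacci not exceeding it is 2, leaving 0
So 48993 = 46368 + 2584 + 34 + 5 + 2, with no two terms consecutive in the sequence.

46368 + 2584 + 34 + 5 + 2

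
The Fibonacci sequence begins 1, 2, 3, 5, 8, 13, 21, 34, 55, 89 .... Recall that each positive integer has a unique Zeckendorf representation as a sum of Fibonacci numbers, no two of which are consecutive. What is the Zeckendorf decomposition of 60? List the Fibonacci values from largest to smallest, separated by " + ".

Greedily peel off the largest Fibonacci term at each step:
60 − 55 = 5
5 − 5 = 0
So 60 = 55 + 5, with no two terms consecutive in the sequence.

55 + 5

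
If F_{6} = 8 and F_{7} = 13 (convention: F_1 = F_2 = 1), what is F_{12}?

By the doubling identity F_{2k} = F_k(2F_{k+1} − F_k): F_{12} = 8·(2·13 − 8) = 8·18 = 144.

144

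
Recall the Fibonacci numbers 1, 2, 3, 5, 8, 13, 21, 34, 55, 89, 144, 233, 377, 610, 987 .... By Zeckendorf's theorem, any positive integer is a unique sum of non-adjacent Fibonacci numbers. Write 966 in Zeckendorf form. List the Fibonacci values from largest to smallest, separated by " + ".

610 + 233 + 89 + 34

subtract 610 from 966: 356 remains
subtract 233 from 356: 123 remains
subtract 89 from 123: 34 remains
subtract 34 from 34: 0 remains
So 966 = 610 + 233 + 89 + 34, with no two terms consecutive in the sequence.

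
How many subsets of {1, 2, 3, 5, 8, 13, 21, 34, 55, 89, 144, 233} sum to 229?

5

Starting from the Zeckendorf form and repeatedly splitting a term F_k into F_{k−1} + F_{k−2} (when neither is already used) reaches every representation.
229 = 144+55+21+8+1 = 144+55+21+5+3+1 = 144+55+13+8+5+3+1 = … (2 more), for 5 in all.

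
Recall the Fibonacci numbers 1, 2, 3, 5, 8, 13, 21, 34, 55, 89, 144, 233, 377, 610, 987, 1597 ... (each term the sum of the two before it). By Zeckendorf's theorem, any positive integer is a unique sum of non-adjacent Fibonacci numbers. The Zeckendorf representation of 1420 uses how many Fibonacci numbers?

4

Repeatedly subtract the largest Fibonacci number that fits:
1420: greatest Fibonacci not exceeding it is 987, leaving 433
433: greatest Fibonacci not exceeding it is 377, leaving 56
56: greatest Fibonacci not exceeding it is 55, leaving 1
1: greatest Fibonacci not exceeding it is 1, leaving 0
1420 = 987 + 377 + 55 + 1, which has 4 terms.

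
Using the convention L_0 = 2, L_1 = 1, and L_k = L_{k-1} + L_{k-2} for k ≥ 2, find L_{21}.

Iterating the recurrence up to L_{16} = 2207 and L_{15} = 1364:
L_{17} = L_{16} + L_{15} = 2207 + 1364 = 3571
L_{18} = L_{17} + L_{16} = 3571 + 2207 = 5778
L_{19} = L_{18} + L_{17} = 5778 + 3571 = 9349
L_{20} = L_{19} + L_{18} = 9349 + 5778 = 15127
L_{21} = L_{20} + L_{19} = 15127 + 9349 = 24476

24476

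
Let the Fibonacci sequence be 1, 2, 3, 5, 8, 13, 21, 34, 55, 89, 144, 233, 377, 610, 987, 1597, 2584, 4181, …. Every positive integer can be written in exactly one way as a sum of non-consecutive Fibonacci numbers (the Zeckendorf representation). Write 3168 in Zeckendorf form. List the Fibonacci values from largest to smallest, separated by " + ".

2584 + 377 + 144 + 55 + 8

3168 − 2584 = 584
584 − 377 = 207
207 − 144 = 63
63 − 55 = 8
8 − 8 = 0
So 3168 = 2584 + 377 + 144 + 55 + 8, with no two terms consecutive in the sequence.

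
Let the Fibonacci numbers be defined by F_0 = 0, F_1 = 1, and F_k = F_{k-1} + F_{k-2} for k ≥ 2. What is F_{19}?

Iterating the recurrence up to F_{12} = 144 and F_{11} = 89:
F_{13} = F_{12} + F_{11} = 144 + 89 = 233
F_{14} = F_{13} + F_{12} = 233 + 144 = 377
F_{15} = F_{14} + F_{13} = 377 + 233 = 610
F_{16} = F_{15} + F_{14} = 610 + 377 = 987
F_{17} = F_{16} + F_{15} = 987 + 610 = 1597
F_{18} = F_{17} + F_{16} = 1597 + 987 = 2584
F_{19} = F_{18} + F_{17} = 2584 + 1597 = 4181

4181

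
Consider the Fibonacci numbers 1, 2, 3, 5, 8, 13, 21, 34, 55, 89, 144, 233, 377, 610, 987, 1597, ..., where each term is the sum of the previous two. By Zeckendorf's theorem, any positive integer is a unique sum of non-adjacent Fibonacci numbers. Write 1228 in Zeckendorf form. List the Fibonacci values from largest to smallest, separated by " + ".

987 + 233 + 8

Greedy algorithm:
subtract 987 from 1228: 241 remains
subtract 233 from 241: 8 remains
subtract 8 from 8: 0 remains
So 1228 = 987 + 233 + 8, with no two terms consecutive in the sequence.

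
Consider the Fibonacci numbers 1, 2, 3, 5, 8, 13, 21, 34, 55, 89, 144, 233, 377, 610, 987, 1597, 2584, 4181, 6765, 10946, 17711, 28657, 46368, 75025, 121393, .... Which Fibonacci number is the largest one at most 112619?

75025 ≤ 112619 < 121393, so the largest Fibonacci number not exceeding 112619 is 75025.

75025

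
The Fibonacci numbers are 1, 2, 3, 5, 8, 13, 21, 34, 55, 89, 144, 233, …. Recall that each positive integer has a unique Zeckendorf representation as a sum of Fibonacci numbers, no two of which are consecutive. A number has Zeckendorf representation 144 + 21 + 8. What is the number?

144 + 21 + 8 = 173.

173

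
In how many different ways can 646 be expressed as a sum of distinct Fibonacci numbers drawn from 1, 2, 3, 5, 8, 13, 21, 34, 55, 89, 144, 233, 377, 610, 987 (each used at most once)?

11

Starting from the Zeckendorf form and repeatedly splitting a term F_k into F_{k−1} + F_{k−2} (when neither is already used) reaches every representation.
646 = 610+34+2 = 610+21+13+2 = 377+233+34+2 = … (8 more), for 11 in all.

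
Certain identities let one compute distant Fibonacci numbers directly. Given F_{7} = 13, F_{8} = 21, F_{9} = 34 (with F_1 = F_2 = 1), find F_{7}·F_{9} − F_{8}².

1

13·34 − 21² = 442 − 441 = 1. (Cassini's identity: F_{k−1}F_{k+1} − F_k² = (−1)^k.)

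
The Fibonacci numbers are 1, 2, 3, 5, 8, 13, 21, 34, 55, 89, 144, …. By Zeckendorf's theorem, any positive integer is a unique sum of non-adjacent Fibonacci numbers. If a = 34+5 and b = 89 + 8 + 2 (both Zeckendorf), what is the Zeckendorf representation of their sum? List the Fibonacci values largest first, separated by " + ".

The two numbers are 39 and 99, so their sum is 138.
89 ≤ 138 < 144, so take 89; remainder 49
34 ≤ 49 < 55, so take 34; remainder 15
13 ≤ 15 < 21, so take 13; remainder 2
2 ≤ 2 < 3, so take 2; remainder 0

89 + 34 + 13 + 2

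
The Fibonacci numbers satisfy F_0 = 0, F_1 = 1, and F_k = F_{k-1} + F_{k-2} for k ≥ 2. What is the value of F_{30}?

832040

Iterating the recurrence up to F_{24} = 46368 and F_{23} = 28657:
F_{25} = F_{24} + F_{23} = 46368 + 28657 = 75025
F_{26} = F_{25} + F_{24} = 75025 + 46368 = 121393
F_{27} = F_{26} + F_{25} = 121393 + 75025 = 196418
F_{28} = F_{27} + F_{26} = 196418 + 121393 = 317811
F_{29} = F_{28} + F_{27} = 317811 + 196418 = 514229
F_{30} = F_{29} + F_{28} = 514229 + 317811 = 832040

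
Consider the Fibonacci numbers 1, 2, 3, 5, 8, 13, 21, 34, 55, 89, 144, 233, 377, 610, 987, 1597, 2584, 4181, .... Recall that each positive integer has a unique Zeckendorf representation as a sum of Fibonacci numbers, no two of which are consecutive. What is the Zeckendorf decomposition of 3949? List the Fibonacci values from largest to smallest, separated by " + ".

largest Fibonacci ≤ 3949 is 2584; 3949 − 2584 = 1365
largest Fibonacci ≤ 1365 is 987; 1365 − 987 = 378
largest Fibonacci ≤ 378 is 377; 378 − 377 = 1
largest Fibonacci ≤ 1 is 1; 1 − 1 = 0
So 3949 = 2584 + 987 + 377 + 1, with no two terms consecutive in the sequence.

2584 + 987 + 377 + 1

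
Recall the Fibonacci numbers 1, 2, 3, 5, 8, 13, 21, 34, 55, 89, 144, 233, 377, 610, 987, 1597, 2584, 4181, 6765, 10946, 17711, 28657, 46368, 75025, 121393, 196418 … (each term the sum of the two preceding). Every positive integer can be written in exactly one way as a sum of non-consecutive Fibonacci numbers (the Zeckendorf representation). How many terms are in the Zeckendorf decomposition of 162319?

162319: greatest Fibonacci not exceeding it is 121393, leaving 40926
40926: greatest Fibonacci not exceeding it is 28657, leaving 12269
12269: greatest Fibonacci not exceeding it is 10946, leaving 1323
1323: greatest Fibonacci not exceeding it is 987, leaving 336
336: greatest Fibonacci not exceeding it is 233, leaving 103
103: greatest Fibonacci not exceeding it is 89, leaving 14
14: greatest Fibonacci not exceeding it is 13, leaving 1
1: greatest Fibonacci not exceeding it is 1, leaving 0
162319 = 121393 + 28657 + 10946 + 987 + 233 + 89 + 13 + 1, which has 8 terms.

8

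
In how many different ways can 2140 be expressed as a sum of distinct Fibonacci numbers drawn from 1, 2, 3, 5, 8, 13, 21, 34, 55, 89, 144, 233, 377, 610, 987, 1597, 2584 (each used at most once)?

26

Starting from the Zeckendorf form and repeatedly splitting a term F_k into F_{k−1} + F_{k−2} (when neither is already used) reaches every representation.
2140 = 1597+377+144+21+1 = 1597+377+144+13+8+1 = 1597+377+89+55+21+1 = 987+610+377+144+21+1 = 1597+377+144+13+5+3+1 = … (21 more), for 26 in all.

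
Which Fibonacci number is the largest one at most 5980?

4181 ≤ 5980 < 6765, so the largest Fibonacci number not exceeding 5980 is 4181.

4181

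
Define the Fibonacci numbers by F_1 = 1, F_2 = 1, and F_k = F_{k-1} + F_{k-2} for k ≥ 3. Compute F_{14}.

377

Iterating the recurrence up to F_{6} = 8 and F_{5} = 5:
F_{7} = F_{6} + F_{5} = 8 + 5 = 13
F_{8} = F_{7} + F_{6} = 13 + 8 = 21
F_{9} = F_{8} + F_{7} = 21 + 13 = 34
F_{10} = F_{9} + F_{8} = 34 + 21 = 55
F_{11} = F_{10} + F_{9} = 55 + 34 = 89
F_{12} = F_{11} + F_{10} = 89 + 55 = 144
F_{13} = F_{12} + F_{11} = 144 + 89 = 233
F_{14} = F_{13} + F_{12} = 233 + 144 = 377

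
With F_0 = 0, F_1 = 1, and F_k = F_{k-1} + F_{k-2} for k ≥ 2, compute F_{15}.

Iterating the recurrence up to F_{10} = 55 and F_{9} = 34:
F_{11} = F_{10} + F_{9} = 55 + 34 = 89
F_{12} = F_{11} + F_{10} = 89 + 55 = 144
F_{13} = F_{12} + F_{11} = 144 + 89 = 233
F_{14} = F_{13} + F_{12} = 233 + 144 = 377
F_{15} = F_{14} + F_{13} = 377 + 233 = 610

610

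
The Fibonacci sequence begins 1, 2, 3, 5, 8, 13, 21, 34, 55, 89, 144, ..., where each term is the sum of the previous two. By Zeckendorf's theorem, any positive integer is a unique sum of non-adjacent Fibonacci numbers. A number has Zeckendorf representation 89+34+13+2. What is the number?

138

89+34+13+2 = 138.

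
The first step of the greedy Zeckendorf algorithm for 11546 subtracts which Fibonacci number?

10946 ≤ 11546 < 17711, so the largest Fibonacci number not exceeding 11546 is 10946.

10946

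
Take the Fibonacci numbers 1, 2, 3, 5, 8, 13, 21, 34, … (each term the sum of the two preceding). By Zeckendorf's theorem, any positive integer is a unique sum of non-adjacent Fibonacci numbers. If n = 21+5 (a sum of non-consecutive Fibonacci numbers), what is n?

21+5 = 26.

26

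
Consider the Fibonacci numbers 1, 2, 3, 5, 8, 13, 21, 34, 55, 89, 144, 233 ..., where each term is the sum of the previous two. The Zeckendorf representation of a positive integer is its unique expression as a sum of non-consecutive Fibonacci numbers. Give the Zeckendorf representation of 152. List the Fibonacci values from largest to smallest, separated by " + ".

144 + 8

Greedy algorithm:
152 − 144 = 8
8 − 8 = 0
So 152 = 144 + 8, with no two terms consecutive in the sequence.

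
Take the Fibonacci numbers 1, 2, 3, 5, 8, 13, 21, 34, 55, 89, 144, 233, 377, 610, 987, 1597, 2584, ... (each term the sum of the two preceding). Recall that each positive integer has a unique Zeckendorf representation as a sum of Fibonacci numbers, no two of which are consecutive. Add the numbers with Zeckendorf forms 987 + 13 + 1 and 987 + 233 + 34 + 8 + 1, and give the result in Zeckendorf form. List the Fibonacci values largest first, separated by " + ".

The two numbers are 1001 and 1263, so their sum is 2264.
Greedy algorithm:
1597 ≤ 2264 < 2584, so take 1597; remainder 667
610 ≤ 667 < 987, so take 610; remainder 57
55 ≤ 57 < 89, so take 55; remainder 2
2 ≤ 2 < 3, so take 2; remainder 0

1597 + 610 + 55 + 2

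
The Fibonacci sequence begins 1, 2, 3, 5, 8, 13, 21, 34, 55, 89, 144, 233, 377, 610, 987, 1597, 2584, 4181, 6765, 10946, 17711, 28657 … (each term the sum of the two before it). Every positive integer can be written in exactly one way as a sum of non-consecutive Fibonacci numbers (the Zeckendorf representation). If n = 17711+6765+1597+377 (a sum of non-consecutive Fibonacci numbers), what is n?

17711+6765+1597+377 = 26450.

26450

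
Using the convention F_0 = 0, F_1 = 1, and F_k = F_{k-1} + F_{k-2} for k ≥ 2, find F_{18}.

2584

Iterating the recurrence up to F_{14} = 377 and F_{13} = 233:
F_{15} = F_{14} + F_{13} = 377 + 233 = 610
F_{16} = F_{15} + F_{14} = 610 + 377 = 987
F_{17} = F_{16} + F_{15} = 987 + 610 = 1597
F_{18} = F_{17} + F_{16} = 1597 + 987 = 2584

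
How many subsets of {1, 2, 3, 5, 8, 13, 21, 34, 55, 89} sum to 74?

6

Starting from the Zeckendorf form and repeatedly splitting a term F_k into F_{k−1} + F_{k−2} (when neither is already used) reaches every representation.
74 = 55+13+5+1 = 55+13+3+2+1 = 34+21+13+5+1 = … (3 more), for 6 in all.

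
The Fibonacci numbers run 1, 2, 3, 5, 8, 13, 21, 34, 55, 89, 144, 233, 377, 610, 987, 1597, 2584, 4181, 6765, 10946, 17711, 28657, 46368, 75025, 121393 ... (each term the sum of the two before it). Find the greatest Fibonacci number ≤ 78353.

75025

75025 ≤ 78353 < 121393, so the largest Fibonacci number not exceeding 78353 is 75025.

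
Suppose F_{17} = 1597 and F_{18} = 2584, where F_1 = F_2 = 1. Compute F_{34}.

By the doubling identity F_{2k} = F_k(2F_{k+1} − F_k): F_{34} = 1597·(2·2584 − 1597) = 1597·3571 = 5702887.

5702887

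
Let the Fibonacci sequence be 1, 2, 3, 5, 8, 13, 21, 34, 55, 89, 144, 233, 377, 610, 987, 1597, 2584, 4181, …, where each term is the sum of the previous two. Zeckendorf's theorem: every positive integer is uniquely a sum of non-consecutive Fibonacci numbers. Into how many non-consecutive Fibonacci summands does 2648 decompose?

4

2648 − 2584 = 64
64 − 55 = 9
9 − 8 = 1
1 − 1 = 0
2648 = 2584 + 55 + 8 + 1, which has 4 terms.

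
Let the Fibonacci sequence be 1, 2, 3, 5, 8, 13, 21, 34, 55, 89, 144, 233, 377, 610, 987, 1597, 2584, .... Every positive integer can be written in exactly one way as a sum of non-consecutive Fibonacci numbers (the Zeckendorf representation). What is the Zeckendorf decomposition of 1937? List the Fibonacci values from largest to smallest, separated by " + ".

take 1597 (≤ 1937); 1937 − 1597 = 340
take 233 (≤ 340); 340 − 233 = 107
take 89 (≤ 107); 107 − 89 = 18
take 13 (≤ 18); 18 − 13 = 5
take 5 (≤ 5); 5 − 5 = 0
So 1937 = 1597 + 233 + 89 + 13 + 5, with no two terms consecutive in the sequence.

1597 + 233 + 89 + 13 + 5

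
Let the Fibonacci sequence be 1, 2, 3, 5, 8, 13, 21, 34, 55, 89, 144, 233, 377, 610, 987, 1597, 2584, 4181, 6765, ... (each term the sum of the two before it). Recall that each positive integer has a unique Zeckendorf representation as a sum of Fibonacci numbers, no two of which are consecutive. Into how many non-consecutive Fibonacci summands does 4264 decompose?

5

subtract 4181 from 4264: 83 remains
subtract 55 from 83: 28 remains
subtract 21 from 28: 7 remains
subtract 5 from 7: 2 remains
subtract 2 from 2: 0 remains
4264 = 4181 + 55 + 21 + 5 + 2, which has 5 terms.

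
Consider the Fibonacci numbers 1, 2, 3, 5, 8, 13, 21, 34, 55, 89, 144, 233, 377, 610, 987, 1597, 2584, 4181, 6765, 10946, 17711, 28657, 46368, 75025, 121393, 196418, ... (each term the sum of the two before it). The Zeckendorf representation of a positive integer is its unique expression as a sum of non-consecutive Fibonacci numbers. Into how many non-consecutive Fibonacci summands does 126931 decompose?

8

Repeatedly subtract the largest Fibonacci number that fits:
126931: greatest Fibonacci not exceeding it is 121393, leaving 5538
5538: greatest Fibonacci not exceeding it is 4181, leaving 1357
1357: greatest Fibonacci not exceeding it is 987, leaving 370
370: greatest Fibonacci not exceeding it is 233, leaving 137
137: greatest Fibonacci not exceeding it is 89, leaving 48
48: greatest Fibonacci not exceeding it is 34, leaving 14
14: greatest Fibonacci not exceeding it is 13, leaving 1
1: greatest Fibonacci not exceeding it is 1, leaving 0
126931 = 121393 + 4181 + 987 + 233 + 89 + 34 + 13 + 1, which has 8 terms.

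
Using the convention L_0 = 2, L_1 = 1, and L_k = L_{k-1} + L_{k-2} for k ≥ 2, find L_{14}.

843

Iterating the recurrence up to L_{6} = 18 and L_{5} = 11:
L_{7} = L_{6} + L_{5} = 18 + 11 = 29
L_{8} = L_{7} + L_{6} = 29 + 18 = 47
L_{9} = L_{8} + L_{7} = 47 + 29 = 76
L_{10} = L_{9} + L_{8} = 76 + 47 = 123
L_{11} = L_{10} + L_{9} = 123 + 76 = 199
L_{12} = L_{11} + L_{10} = 199 + 123 = 322
L_{13} = L_{12} + L_{11} = 322 + 199 = 521
L_{14} = L_{13} + L_{12} = 521 + 322 = 843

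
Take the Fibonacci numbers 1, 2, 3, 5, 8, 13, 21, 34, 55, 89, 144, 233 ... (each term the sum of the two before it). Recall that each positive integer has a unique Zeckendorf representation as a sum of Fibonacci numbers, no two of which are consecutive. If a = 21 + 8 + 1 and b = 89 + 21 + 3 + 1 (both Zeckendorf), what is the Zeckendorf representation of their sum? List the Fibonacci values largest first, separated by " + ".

144

The two numbers are 30 and 114, so their sum is 144.
144 − 144 = 0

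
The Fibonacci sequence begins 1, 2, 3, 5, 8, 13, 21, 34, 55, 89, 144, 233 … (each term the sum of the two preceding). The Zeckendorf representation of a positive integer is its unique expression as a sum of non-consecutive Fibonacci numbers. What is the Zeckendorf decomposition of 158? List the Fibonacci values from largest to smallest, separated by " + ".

144 + 13 + 1

take 144 (≤ 158); 158 − 144 = 14
take 13 (≤ 14); 14 − 13 = 1
take 1 (≤ 1); 1 − 1 = 0
So 158 = 144 + 13 + 1, with no two terms consecutive in the sequence.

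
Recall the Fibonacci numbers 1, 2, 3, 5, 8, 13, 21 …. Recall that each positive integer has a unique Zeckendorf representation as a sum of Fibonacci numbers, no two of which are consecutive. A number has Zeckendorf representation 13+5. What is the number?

13+5 = 18.

18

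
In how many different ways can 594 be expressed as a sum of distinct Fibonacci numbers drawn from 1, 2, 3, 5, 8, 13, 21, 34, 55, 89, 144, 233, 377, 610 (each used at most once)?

12

Starting from the Zeckendorf form and repeatedly splitting a term F_k into F_{k−1} + F_{k−2} (when neither is already used) reaches every representation.
594 = 377+144+55+13+5 = 377+144+55+13+3+2 = 377+144+34+21+13+5 = … (9 more), for 12 in all.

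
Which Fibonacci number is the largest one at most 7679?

6765

6765 ≤ 7679 < 10946, so the largest Fibonacci number not exceeding 7679 is 6765.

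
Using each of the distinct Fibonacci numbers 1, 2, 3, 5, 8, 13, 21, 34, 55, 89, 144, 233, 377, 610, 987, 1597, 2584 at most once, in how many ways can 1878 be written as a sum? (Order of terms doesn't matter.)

31

Starting from the Zeckendorf form and repeatedly splitting a term F_k into F_{k−1} + F_{k−2} (when neither is already used) reaches every representation.
1878 = 1597+233+34+13+1 = 1597+233+34+8+5+1 = 1597+144+89+34+13+1 = 987+610+233+34+13+1 = 1597+233+34+8+3+2+1 = … (26 more), for 31 in all.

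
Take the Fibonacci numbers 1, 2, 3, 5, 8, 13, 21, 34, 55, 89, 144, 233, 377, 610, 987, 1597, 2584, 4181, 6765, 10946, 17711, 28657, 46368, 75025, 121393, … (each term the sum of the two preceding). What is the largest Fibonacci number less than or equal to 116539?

75025 ≤ 116539 < 121393, so the largest Fibonacci number not exceeding 116539 is 75025.

75025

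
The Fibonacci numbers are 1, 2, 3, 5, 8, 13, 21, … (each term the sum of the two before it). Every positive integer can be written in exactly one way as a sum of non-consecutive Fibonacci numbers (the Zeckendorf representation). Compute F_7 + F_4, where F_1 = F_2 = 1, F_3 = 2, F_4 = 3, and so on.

F_7 + F_4 = 13 + 3 = 16.

16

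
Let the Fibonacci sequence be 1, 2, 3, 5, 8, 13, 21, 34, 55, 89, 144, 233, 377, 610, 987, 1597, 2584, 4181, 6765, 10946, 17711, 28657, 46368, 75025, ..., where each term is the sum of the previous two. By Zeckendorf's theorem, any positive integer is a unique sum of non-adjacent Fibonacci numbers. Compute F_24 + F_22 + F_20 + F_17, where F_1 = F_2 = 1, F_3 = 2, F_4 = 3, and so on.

72441

F_24 + F_22 + F_20 + F_17 = 46368 + 17711 + 6765 + 1597 = 72441.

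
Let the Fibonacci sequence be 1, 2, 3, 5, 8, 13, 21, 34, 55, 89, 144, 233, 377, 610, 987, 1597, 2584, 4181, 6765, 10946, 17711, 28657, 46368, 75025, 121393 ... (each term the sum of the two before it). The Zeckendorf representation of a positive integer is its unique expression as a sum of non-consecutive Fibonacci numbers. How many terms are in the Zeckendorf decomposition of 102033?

Repeatedly subtract the largest Fibonacci number that fits:
75025 ≤ 102033 < 121393, so take 75025; remainder 27008
17711 ≤ 27008 < 28657, so take 17711; remainder 9297
6765 ≤ 9297 < 10946, so take 6765; remainder 2532
1597 ≤ 2532 < 2584, so take 1597; remainder 935
610 ≤ 935 < 987, so take 610; remainder 325
233 ≤ 325 < 377, so take 233; remainder 92
89 ≤ 92 < 144, so take 89; remainder 3
3 ≤ 3 < 5, so take 3; remainder 0
102033 = 75025 + 17711 + 6765 + 1597 + 610 + 233 + 89 + 3, which has 8 terms.

8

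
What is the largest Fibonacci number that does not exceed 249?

233

233 ≤ 249 < 377, so the largest Fibonacci number not exceeding 249 is 233.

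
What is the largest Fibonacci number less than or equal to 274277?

196418

196418 ≤ 274277 < 317811, so the largest Fibonacci number not exceeding 274277 is 196418.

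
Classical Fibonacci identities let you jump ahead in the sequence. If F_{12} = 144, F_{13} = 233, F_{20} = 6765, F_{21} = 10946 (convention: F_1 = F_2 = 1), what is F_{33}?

By the addition formula F_{m+n} = F_m F_{n+1} + F_{m−1} F_n with m=13, n=20: F_{33} = 233·10946 + 144·6765 = 2550418 + 974160 = 3524578.

3524578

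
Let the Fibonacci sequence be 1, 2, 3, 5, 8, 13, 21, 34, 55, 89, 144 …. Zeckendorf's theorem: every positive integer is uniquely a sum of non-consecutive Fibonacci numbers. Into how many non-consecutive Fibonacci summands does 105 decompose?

3

105: greatest Fibonacci not exceeding it is 89, leaving 16
16: greatest Fibonacci not exceeding it is 13, leaving 3
3: greatest Fibonacci not exceeding it is 3, leaving 0
105 = 89 + 13 + 3, which has 3 terms.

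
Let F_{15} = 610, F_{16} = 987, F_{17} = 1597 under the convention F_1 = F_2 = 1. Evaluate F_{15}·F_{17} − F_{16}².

610·1597 − 987² = 974170 − 974169 = 1. (Cassini's identity: F_{k−1}F_{k+1} − F_k² = (−1)^k.)

1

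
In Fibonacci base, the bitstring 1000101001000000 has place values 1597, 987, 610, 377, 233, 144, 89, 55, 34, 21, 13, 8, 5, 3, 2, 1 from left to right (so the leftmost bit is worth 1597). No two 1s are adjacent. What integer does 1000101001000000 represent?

1940

Summing the place values of the 1 bits: 1597 + 233 + 89 + 21 = 1940.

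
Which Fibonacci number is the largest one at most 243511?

196418

196418 ≤ 243511 < 317811, so the largest Fibonacci number not exceeding 243511 is 196418.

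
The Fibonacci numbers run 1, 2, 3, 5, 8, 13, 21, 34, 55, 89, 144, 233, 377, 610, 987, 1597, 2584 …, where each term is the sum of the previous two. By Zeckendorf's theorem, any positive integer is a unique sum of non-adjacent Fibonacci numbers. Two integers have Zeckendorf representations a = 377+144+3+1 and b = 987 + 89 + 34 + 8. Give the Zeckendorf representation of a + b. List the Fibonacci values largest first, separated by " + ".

1597 + 34 + 8 + 3 + 1

The two numbers are 525 and 1118, so their sum is 1643.
1597 ≤ 1643 < 2584, so take 1597; remainder 46
34 ≤ 46 < 55, so take 34; remainder 12
8 ≤ 12 < 13, so take 8; remainder 4
3 ≤ 4 < 5, so take 3; remainder 1
1 ≤ 1 < 2, so take 1; remainder 0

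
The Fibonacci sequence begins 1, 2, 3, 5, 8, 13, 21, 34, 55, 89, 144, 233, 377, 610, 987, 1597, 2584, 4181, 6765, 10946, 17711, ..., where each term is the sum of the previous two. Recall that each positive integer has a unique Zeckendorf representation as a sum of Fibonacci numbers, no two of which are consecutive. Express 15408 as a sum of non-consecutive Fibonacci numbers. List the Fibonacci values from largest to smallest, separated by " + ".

10946 + 4181 + 233 + 34 + 13 + 1

Repeatedly subtract the largest Fibonacci number that fits:
largest Fibonacci ≤ 15408 is 10946; 15408 − 10946 = 4462
largest Fibonacci ≤ 4462 is 4181; 4462 − 4181 = 281
largest Fibonacci ≤ 281 is 233; 281 − 233 = 48
largest Fibonacci ≤ 48 is 34; 48 − 34 = 14
largest Fibonacci ≤ 14 is 13; 14 − 13 = 1
largest Fibonacci ≤ 1 is 1; 1 − 1 = 0
So 15408 = 10946 + 4181 + 233 + 34 + 13 + 1, with no two terms consecutive in the sequence.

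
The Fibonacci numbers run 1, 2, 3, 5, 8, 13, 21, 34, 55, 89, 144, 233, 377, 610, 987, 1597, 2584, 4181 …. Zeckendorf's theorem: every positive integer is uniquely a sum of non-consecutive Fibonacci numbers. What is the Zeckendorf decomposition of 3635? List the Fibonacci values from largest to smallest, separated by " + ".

3635: greatest Fibonacci not exceeding it is 2584, leaving 1051
1051: greatest Fibonacci not exceeding it is 987, leaving 64
64: greatest Fibonacci not exceeding it is 55, leaving 9
9: greatest Fibonacci not exceeding it is 8, leaving 1
1: greatest Fibonacci not exceeding it is 1, leaving 0
So 3635 = 2584 + 987 + 55 + 8 + 1, with no two terms consecutive in the sequence.

2584 + 987 + 55 + 8 + 1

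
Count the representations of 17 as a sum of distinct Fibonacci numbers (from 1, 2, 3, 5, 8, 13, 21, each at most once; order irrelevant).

Starting from the Zeckendorf form and repeatedly splitting a term F_k into F_{k−1} + F_{k−2} (when neither is already used) reaches every representation.
17 = 13+3+1 = 8+5+3+1 — 2 representations.

2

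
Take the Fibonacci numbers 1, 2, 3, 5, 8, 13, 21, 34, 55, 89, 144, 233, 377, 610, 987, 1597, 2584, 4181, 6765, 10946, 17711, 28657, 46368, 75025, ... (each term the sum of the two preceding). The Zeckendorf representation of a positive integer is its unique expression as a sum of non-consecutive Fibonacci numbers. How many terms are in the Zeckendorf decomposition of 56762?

46368 ≤ 56762 < 75025, so take 46368; remainder 10394
6765 ≤ 10394 < 10946, so take 6765; remainder 3629
2584 ≤ 3629 < 4181, so take 2584; remainder 1045
987 ≤ 1045 < 1597, so take 987; remainder 58
55 ≤ 58 < 89, so take 55; remainder 3
3 ≤ 3 < 5, so take 3; remainder 0
56762 = 46368 + 6765 + 2584 + 987 + 55 + 3, which has 6 terms.

6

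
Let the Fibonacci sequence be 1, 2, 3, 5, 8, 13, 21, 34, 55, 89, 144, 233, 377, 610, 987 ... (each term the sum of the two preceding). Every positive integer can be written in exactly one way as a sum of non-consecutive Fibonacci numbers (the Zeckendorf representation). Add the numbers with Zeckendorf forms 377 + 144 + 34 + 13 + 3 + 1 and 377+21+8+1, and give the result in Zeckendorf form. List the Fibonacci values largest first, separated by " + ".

The two numbers are 572 and 407, so their sum is 979.
Greedily peel off the largest Fibonacci term at each step:
subtract 610 from 979: 369 remains
subtract 233 from 369: 136 remains
subtract 89 from 136: 47 remains
subtract 34 from 47: 13 remains
subtract 13 from 13: 0 remains

610 + 233 + 89 + 34 + 13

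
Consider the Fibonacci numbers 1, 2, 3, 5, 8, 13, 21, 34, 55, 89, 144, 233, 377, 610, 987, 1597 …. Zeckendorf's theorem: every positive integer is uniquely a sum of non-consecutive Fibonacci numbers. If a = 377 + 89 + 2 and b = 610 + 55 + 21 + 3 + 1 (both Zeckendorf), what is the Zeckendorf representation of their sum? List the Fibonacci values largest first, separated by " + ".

987 + 144 + 21 + 5 + 1

The two numbers are 468 and 690, so their sum is 1158.
Repeatedly subtract the largest Fibonacci number that fits:
1158: greatest Fibonacci not exceeding it is 987, leaving 171
171: greatest Fibonacci not exceeding it is 144, leaving 27
27: greatest Fibonacci not exceeding it is 21, leaving 6
6: greatest Fibonacci not exceeding it is 5, leaving 1
1: greatest Fibonacci not exceeding it is 1, leaving 0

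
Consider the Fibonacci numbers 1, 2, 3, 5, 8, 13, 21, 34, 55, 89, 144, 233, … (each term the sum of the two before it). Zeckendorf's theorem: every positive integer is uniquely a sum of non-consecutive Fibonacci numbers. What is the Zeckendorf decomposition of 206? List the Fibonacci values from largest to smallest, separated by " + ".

Greedily peel off the largest Fibonacci term at each step:
206 − 144 = 62
62 − 55 = 7
7 − 5 = 2
2 − 2 = 0
So 206 = 144 + 55 + 5 + 2, with no two terms consecutive in the sequence.

144 + 55 + 5 + 2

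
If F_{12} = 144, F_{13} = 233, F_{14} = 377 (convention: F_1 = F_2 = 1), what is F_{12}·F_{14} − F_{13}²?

144·377 − 233² = 54288 − 54289 = -1. (Cassini's identity: F_{k−1}F_{k+1} − F_k² = (−1)^k.)

-1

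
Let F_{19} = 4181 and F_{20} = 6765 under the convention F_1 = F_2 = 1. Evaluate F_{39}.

63245986

By F_{2k+1} = F_k² + F_{k+1}²: F_{39} = 4181² + 6765² = 17480761 + 45765225 = 63245986.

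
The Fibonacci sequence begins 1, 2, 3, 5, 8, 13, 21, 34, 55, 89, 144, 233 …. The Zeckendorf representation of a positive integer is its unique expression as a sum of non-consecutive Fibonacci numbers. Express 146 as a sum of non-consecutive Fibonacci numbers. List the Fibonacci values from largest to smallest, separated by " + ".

144 ≤ 146 < 233, so take 144; remainder 2
2 ≤ 2 < 3, so take 2; remainder 0
So 146 = 144 + 2, with no two terms consecutive in the sequence.

144 + 2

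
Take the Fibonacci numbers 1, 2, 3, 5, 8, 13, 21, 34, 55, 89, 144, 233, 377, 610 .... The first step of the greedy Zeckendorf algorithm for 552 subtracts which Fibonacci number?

377

377 ≤ 552 < 610, so the largest Fibonacci number not exceeding 552 is 377.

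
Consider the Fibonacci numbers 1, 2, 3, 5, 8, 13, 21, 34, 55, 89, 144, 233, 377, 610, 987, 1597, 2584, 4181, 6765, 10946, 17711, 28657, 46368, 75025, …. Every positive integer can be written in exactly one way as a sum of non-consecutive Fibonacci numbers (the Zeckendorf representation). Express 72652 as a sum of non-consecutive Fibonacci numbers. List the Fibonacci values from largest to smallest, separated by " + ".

46368 + 17711 + 6765 + 1597 + 144 + 55 + 8 + 3 + 1

Greedily peel off the largest Fibonacci term at each step:
72652 − 46368 = 26284
26284 − 17711 = 8573
8573 − 6765 = 1808
1808 − 1597 = 211
211 − 144 = 67
67 − 55 = 12
12 − 8 = 4
4 − 3 = 1
1 − 1 = 0
So 72652 = 46368 + 17711 + 6765 + 1597 + 144 + 55 + 8 + 3 + 1, with no two terms consecutive in the sequence.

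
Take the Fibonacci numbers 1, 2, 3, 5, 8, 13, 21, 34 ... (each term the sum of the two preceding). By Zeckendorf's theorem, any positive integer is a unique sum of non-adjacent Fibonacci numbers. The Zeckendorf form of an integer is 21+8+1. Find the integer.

21+8+1 = 30.

30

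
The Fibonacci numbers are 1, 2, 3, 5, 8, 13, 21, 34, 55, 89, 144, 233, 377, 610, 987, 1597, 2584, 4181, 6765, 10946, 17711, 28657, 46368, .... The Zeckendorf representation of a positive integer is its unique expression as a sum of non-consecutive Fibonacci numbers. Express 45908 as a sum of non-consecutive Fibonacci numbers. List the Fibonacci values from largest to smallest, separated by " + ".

subtract 28657 from 45908: 17251 remains
subtract 10946 from 17251: 6305 remains
subtract 4181 from 6305: 2124 remains
subtract 1597 from 2124: 527 remains
subtract 377 from 527: 150 remains
subtract 144 from 150: 6 remains
subtract 5 from 6: 1 remains
subtract 1 from 1: 0 remains
So 45908 = 28657 + 10946 + 4181 + 1597 + 377 + 144 + 5 + 1, with no two terms consecutive in the sequence.

28657 + 10946 + 4181 + 1597 + 377 + 144 + 5 + 1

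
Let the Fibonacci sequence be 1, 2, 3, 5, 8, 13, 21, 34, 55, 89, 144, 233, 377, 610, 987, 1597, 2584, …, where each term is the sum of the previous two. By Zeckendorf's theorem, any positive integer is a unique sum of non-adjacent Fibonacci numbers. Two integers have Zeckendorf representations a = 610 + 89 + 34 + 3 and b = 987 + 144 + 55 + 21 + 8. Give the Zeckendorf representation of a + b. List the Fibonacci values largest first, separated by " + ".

1597 + 233 + 89 + 21 + 8 + 3

The two numbers are 736 and 1215, so their sum is 1951.
largest Fibonacci ≤ 1951 is 1597; 1951 − 1597 = 354
largest Fibonacci ≤ 354 is 233; 354 − 233 = 121
largest Fibonacci ≤ 121 is 89; 121 − 89 = 32
largest Fibonacci ≤ 32 is 21; 32 − 21 = 11
largest Fibonacci ≤ 11 is 8; 11 − 8 = 3
largest Fibonacci ≤ 3 is 3; 3 − 3 = 0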